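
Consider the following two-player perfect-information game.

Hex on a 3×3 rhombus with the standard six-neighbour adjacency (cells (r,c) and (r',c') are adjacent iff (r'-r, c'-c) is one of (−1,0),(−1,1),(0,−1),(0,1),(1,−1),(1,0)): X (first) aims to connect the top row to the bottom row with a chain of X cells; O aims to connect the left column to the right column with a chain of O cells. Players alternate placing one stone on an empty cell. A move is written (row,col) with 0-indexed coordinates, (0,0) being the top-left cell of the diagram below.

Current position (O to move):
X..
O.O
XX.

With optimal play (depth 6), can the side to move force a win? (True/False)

ply 1, O at X../O.O/XX. | (0,1)=+1→XO./O.O/XX.*; (0,2)=+1→X.O/O.O/XX.; (1,1)=+1→X../OOO/XX.; (2,2)=-1→X../O.O/XXO
ply 2, X at XO./O.O/XX. | (0,2)=-1→XOX/O.O/XX.*; (1,1)=-1→XO./OXO/XX.; (2,2)=-1→XO./O.O/XXX
ply 3, O at XOX/O.O/XX. | (1,1)=+1→XOX/OOO/XX.*; (2,2)=-1→XOX/O.O/XXO
ply 4: XOX/OOO/XX. is terminal -1 (X); from X../O.O/XX. depth 6

O winning at [X../O.O/XX.]: True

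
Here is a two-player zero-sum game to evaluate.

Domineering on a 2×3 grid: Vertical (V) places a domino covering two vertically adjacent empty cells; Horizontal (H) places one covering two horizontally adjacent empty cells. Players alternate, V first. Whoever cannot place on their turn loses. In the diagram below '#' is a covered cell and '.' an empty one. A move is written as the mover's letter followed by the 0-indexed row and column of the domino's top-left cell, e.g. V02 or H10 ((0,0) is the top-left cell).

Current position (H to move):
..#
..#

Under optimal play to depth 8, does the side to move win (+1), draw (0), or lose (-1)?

p1 H@[..#/..#]: H00[###/..#]+1* H10[..#/###]+1
p2 V@[###/..#] terminal -1; root [..#/..#] d8

value(..#/..#, H) = +1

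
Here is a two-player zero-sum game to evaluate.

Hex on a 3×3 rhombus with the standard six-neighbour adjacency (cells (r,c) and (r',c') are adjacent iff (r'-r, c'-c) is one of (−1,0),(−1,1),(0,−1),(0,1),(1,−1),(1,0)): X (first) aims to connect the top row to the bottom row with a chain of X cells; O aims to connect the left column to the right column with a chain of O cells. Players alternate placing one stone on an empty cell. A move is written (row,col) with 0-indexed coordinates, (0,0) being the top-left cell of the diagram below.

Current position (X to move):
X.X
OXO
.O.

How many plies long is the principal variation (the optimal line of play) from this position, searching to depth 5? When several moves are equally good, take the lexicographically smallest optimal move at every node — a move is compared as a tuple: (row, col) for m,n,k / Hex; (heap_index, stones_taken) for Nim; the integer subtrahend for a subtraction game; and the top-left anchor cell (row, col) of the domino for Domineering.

ply 1, X at X.X/OXO/.O. | (0,1)=-1→XXX/OXO/.O.; (2,0)=+1→X.X/OXO/XO.*; (2,2)=-1→X.X/OXO/.OX
ply 2: X.X/OXO/XO. is terminal -1 (O); from X.X/OXO/.O. depth 5

PV length from [X.X/OXO/.O.]: 1 ply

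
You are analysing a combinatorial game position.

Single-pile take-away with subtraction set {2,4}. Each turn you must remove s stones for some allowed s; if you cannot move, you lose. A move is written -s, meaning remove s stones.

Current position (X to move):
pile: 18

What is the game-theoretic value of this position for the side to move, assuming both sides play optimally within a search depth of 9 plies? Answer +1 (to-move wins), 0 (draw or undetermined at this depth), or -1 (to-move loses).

value(18, X) = -1

[18] X move#1: -2:-1/16*, -4:-1/14
[16] O move#2: -2:-1/14, -4:+1/12*
[12] X move#3: -2:-1/10*, -4:-1/8
[10] O move#4: -2:-1/8, -4:+1/6*
[6] X move#5: -2:-1/4*, -4:-1/2
[4] O move#6: -2:-1/2, -4:+1/0*
[0] end (terminal -1, X#7); searched 18 to 9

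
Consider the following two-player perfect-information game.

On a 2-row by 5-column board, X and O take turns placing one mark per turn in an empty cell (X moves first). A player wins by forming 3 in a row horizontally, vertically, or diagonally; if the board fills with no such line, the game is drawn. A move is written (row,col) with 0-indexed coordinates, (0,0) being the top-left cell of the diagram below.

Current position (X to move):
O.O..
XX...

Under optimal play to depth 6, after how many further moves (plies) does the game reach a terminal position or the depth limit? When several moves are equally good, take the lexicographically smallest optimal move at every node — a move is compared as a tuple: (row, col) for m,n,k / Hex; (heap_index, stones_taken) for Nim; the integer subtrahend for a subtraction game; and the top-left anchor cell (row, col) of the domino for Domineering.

ply 1, X at O.O../XX... | (0,1)=+0→OXO../XX...; (0,3)=-1→O.OX./XX...; (0,4)=-1→O.O.X/XX...; (1,2)=+1→O.O../XXX..*; (1,3)=-1→O.O../XX.X.; (1,4)=-1→O.O../XX..X
ply 2: O.O../XXX.. is terminal -1 (O); from O.O../XX... depth 6

PV length from [O.O../XX...]: 1 ply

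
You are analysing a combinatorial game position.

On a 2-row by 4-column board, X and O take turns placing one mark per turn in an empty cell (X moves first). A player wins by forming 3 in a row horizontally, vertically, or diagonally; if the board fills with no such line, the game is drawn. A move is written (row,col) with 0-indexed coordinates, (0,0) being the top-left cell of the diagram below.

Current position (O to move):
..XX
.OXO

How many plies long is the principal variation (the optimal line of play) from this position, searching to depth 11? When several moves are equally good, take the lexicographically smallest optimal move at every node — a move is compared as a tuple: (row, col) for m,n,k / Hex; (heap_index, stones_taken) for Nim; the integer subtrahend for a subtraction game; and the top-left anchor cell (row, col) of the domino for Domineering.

[..XX/.OXO] O move#1: (0,0):-1/O.XX/.OXO, (0,1):+0/.OXX/.OXO*, (1,0):-1/..XX/OOXO
[.OXX/.OXO] X move#2: (0,0):+0/XOXX/.OXO*, (1,0):+0/.OXX/XOXO
[XOXX/.OXO] O move#3: (1,0):+0/XOXX/OOXO*
[XOXX/OOXO] end (terminal +0, X#4); searched ..XX/.OXO to 11

PV length from [..XX/.OXO]: 3 plies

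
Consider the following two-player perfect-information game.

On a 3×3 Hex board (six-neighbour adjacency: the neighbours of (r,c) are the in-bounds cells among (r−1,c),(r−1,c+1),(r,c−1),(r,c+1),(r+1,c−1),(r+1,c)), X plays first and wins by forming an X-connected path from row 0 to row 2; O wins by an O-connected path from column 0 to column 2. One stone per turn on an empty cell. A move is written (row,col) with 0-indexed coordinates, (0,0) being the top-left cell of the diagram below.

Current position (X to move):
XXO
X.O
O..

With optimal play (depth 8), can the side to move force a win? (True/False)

ply 1, X at XXO/X.O/O.. | (1,1)=-1→XXO/XXO/O..*; (2,1)=-1→XXO/X.O/OX.; (2,2)=-1→XXO/X.O/O.X
ply 2, O at XXO/XXO/O.. | (2,1)=+1→XXO/XXO/OO.*; (2,2)=-1→XXO/XXO/O.O
ply 3: XXO/XXO/OO. is terminal -1 (X); from XXO/X.O/O.. depth 8

X winning at [XXO/X.O/O..]: False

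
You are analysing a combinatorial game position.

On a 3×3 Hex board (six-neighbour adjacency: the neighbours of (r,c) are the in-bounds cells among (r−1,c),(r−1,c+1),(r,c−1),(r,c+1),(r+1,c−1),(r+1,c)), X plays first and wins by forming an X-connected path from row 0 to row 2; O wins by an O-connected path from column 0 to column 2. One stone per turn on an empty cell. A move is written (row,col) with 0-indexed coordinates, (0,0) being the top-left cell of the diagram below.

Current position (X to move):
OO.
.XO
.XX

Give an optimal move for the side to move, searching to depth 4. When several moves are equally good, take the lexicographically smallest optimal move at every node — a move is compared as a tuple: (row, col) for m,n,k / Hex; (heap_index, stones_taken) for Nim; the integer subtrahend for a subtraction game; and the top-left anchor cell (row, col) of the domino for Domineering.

X's best at [OO./.XO/.XX]: (0,2)

ply 1, X at OO./.XO/.XX | (0,2)=+1→OOX/.XO/.XX*; (1,0)=-1→OO./XXO/.XX; (2,0)=-1→OO./.XO/XXX
ply 2: OOX/.XO/.XX is terminal -1 (O); from OO./.XO/.XX depth 4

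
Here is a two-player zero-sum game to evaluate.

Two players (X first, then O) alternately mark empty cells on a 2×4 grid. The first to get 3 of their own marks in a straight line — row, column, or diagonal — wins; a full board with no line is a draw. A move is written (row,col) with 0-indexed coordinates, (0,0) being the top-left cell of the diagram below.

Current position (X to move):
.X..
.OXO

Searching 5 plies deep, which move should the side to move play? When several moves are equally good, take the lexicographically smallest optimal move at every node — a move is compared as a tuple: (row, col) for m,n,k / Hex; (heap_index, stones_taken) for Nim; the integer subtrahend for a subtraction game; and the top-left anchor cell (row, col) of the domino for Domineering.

ply 1, X at .X../.OXO | (0,0)=+0→XX../.OXO; (0,2)=+1→.XX./.OXO*; (0,3)=+0→.X.X/.OXO; (1,0)=+0→.X../XOXO
ply 2, O at .XX./.OXO | (0,0)=-1→OXX./.OXO*; (0,3)=-1→.XXO/.OXO; (1,0)=-1→.XX./OOXO
ply 3, X at OXX./.OXO | (0,3)=+1→OXXX/.OXO*; (1,0)=+0→OXX./XOXO
ply 4: OXXX/.OXO is terminal -1 (O); from .X../.OXO depth 5

X's best at [.X../.OXO]: (0,2)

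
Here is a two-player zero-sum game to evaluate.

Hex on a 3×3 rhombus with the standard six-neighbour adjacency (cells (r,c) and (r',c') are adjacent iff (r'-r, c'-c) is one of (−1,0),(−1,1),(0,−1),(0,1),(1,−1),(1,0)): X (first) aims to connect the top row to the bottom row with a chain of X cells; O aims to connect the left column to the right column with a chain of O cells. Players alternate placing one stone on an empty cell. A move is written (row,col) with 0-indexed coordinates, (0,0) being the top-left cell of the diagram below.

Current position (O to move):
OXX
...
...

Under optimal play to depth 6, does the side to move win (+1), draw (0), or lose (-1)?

value(OXX/.../..., O) = -1

ply 1, O at OXX/.../... | (1,0)=-1→OXX/O../...*; (1,1)=-1→OXX/.O./...; (1,2)=-1→OXX/..O/...; (2,0)=-1→OXX/.../O..; (2,1)=-1→OXX/.../.O.; (2,2)=-1→OXX/.../..O
ply 2, X at OXX/O../... | (1,1)=+1→OXX/OX./...*; (1,2)=+1→OXX/O.X/...; (2,0)=+1→OXX/O../X..; (2,1)=+1→OXX/O../.X.; (2,2)=+1→OXX/O../..X
ply 3, O at OXX/OX./... | (1,2)=-1→OXX/OXO/...*; (2,0)=-1→OXX/OX./O..; (2,1)=-1→OXX/OX./.O.; (2,2)=-1→OXX/OX./..O
ply 4, X at OXX/OXO/... | (2,0)=+1→OXX/OXO/X..*; (2,1)=+1→OXX/OXO/.X.; (2,2)=+1→OXX/OXO/..X
ply 5: OXX/OXO/X.. is terminal -1 (O); from OXX/.../... depth 6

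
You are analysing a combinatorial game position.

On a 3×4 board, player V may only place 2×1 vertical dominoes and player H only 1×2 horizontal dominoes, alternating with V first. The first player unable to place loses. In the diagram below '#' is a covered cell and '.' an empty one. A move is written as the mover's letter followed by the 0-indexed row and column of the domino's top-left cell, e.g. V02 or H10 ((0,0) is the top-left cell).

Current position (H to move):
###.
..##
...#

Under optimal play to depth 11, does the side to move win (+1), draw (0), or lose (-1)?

ply 1, H at ###./..##/...# | H10=+1→###./####/...#*; H20=+1→###./..##/##.#; H21=-1→###./..##/.###
ply 2: ###./####/...# is terminal -1 (V); from ###./..##/...# depth 11

value(###./..##/...#, H) = +1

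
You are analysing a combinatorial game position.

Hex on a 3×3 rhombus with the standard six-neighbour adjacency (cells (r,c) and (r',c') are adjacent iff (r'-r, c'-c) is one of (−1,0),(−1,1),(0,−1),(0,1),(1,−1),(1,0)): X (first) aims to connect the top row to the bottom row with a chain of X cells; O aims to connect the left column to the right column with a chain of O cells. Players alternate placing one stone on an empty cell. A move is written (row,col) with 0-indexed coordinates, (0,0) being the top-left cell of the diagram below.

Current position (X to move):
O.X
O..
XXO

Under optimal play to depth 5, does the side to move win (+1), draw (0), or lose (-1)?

value(O.X/O../XXO, X) = +1

p1 X@[O.X/O../XXO]: (0,1)[OXX/O../XXO]+1* (1,1)[O.X/OX./XXO]+1 (1,2)[O.X/O.X/XXO]+1
p2 O@[OXX/O../XXO]: (1,1)[OXX/OO./XXO]-1* (1,2)[OXX/O.O/XXO]-1
p3 X@[OXX/OO./XXO]: (1,2)[OXX/OOX/XXO]+1*
p4 O@[OXX/OOX/XXO] terminal -1; root [O.X/O../XXO] d5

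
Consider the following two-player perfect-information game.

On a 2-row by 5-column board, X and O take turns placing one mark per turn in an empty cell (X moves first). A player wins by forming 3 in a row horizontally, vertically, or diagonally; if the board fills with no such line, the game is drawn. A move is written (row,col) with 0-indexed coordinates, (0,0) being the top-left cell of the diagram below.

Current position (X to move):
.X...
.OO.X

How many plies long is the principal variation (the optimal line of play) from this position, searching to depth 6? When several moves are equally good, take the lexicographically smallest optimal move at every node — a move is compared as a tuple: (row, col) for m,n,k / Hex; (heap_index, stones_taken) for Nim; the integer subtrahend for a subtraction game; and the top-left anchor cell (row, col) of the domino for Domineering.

PV length from [.X.../.OO.X]: 6 plies

[.X.../.OO.X] X move#1: (0,0):-1/XX.../.OO.X*, (0,2):-1/.XX../.OO.X, (0,3):-1/.X.X./.OO.X, (0,4):-1/.X..X/.OO.X, (1,0):-1/.X.../XOO.X, (1,3):-1/.X.../.OOXX
[XX.../.OO.X] O move#2: (0,2):+1/XXO../.OO.X*, (0,3):-1/XX.O./.OO.X, (0,4):-1/XX..O/.OO.X, (1,0):+1/XX.../OOO.X, (1,3):+1/XX.../.OOOX
[XXO../.OO.X] X move#3: (0,3):-1/XXOX./.OO.X*, (0,4):-1/XXO.X/.OO.X, (1,0):-1/XXO../XOO.X, (1,3):-1/XXO../.OOXX
[XXOX./.OO.X] O move#4: (0,4):+1/XXOXO/.OO.X*, (1,0):+1/XXOX./OOO.X, (1,3):+1/XXOX./.OOOX
[XXOXO/.OO.X] X move#5: (1,0):-1/XXOXO/XOO.X*, (1,3):-1/XXOXO/.OOXX
[XXOXO/XOO.X] O move#6: (1,3):+1/XXOXO/XOOOX*
[XXOXO/XOOOX] end (terminal -1, X#7); searched .X.../.OO.X to 6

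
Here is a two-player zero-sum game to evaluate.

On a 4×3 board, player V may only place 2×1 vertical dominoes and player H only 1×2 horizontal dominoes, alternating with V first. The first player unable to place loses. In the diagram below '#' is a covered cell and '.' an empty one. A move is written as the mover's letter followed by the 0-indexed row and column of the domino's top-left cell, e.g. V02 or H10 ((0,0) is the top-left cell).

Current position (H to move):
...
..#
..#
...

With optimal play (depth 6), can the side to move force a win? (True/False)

H winning at [.../..#/..#/...]: False

ply 1, H at .../..#/..#/... | H00=-1→##./..#/..#/...*; H01=-1→.##/..#/..#/...; H10=-1→.../###/..#/...; H20=-1→.../..#/###/...; H30=-1→.../..#/..#/##.; H31=-1→.../..#/..#/.##
ply 2, V at ##./..#/..#/... | V10=+1→##./#.#/#.#/...*; V11=+1→##./.##/.##/...; V20=+1→##./..#/#.#/#..; V21=+1→##./..#/.##/.#.
ply 3, H at ##./#.#/#.#/... | H30=-1→##./#.#/#.#/##.*; H31=-1→##./#.#/#.#/.##
ply 4, V at ##./#.#/#.#/##. | V11=+1→##./###/###/##.*
ply 5: ##./###/###/##. is terminal -1 (H); from .../..#/..#/... depth 6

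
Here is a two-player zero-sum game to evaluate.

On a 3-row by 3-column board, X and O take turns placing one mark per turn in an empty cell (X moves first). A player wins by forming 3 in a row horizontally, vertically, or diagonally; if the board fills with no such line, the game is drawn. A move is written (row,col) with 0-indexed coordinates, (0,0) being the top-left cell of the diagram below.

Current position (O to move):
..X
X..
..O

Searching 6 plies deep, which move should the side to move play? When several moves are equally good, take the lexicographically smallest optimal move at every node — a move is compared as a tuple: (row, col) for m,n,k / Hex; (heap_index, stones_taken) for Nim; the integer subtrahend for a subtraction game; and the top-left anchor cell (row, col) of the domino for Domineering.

ply 1, O at ..X/X../..O | (0,0)=-1→O.X/X../..O; (0,1)=-1→.OX/X../..O; (1,1)=-1→..X/XO./..O; (1,2)=-1→..X/X.O/..O; (2,0)=+0→..X/X../O.O*; (2,1)=-1→..X/X../.OO
ply 2, X at ..X/X../O.O | (0,0)=-1→X.X/X../O.O; (0,1)=-1→.XX/X../O.O; (1,1)=-1→..X/XX./O.O; (1,2)=-1→..X/X.X/O.O; (2,1)=+0→..X/X../OXO*
ply 3, O at ..X/X../OXO | (0,0)=-1→O.X/X../OXO; (0,1)=+0→.OX/X../OXO*; (1,1)=+0→..X/XO./OXO; (1,2)=-1→..X/X.O/OXO
ply 4, X at .OX/X../OXO | (0,0)=+0→XOX/X../OXO*; (1,1)=+0→.OX/XX./OXO; (1,2)=+0→.OX/X.X/OXO
ply 5, O at XOX/X../OXO | (1,1)=+0→XOX/XO./OXO*; (1,2)=+0→XOX/X.O/OXO
ply 6, X at XOX/XO./OXO | (1,2)=+0→XOX/XOX/OXO*
ply 7: XOX/XOX/OXO is terminal +0 (O); from ..X/X../..O depth 6

O's best at [..X/X../..O]: (2,0)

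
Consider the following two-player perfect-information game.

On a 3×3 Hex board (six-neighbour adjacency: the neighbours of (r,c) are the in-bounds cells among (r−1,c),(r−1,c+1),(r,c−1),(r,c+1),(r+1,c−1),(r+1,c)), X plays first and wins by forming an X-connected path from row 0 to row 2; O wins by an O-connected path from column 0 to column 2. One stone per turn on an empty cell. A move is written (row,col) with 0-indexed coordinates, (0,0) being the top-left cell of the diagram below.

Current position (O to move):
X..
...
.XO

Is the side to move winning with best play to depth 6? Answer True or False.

ply 1, O at X../.../.XO | (0,1)=-1→XO./.../.XO; (0,2)=-1→X.O/.../.XO; (1,0)=-1→X../O../.XO; (1,1)=+1→X../.O./.XO*; (1,2)=-1→X../..O/.XO; (2,0)=-1→X../.../OXO
ply 2, X at X../.O./.XO | (0,1)=-1→XX./.O./.XO*; (0,2)=-1→X.X/.O./.XO; (1,0)=-1→X../XO./.XO; (1,2)=-1→X../.OX/.XO; (2,0)=-1→X../.O./XXO
ply 3, O at XX./.O./.XO | (0,2)=+1→XXO/.O./.XO*; (1,0)=+1→XX./OO./.XO; (1,2)=+1→XX./.OO/.XO; (2,0)=+1→XX./.O./OXO
ply 4, X at XXO/.O./.XO | (1,0)=-1→XXO/XO./.XO*; (1,2)=-1→XXO/.OX/.XO; (2,0)=-1→XXO/.O./XXO
ply 5, O at XXO/XO./.XO | (1,2)=-1→XXO/XOO/.XO; (2,0)=+1→XXO/XO./OXO*
ply 6: XXO/XO./OXO is terminal -1 (X); from X../.../.XO depth 6

O winning at [X../.../.XO]: True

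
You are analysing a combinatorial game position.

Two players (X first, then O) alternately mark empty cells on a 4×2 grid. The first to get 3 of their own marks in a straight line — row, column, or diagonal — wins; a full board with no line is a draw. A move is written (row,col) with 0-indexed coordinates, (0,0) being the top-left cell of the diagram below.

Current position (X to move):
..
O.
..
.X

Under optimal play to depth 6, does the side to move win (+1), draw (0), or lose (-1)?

value(../O./../.X, X) = 0

ply 1, X at ../O./../.X | (0,0)=+0→X./O./../.X*; (0,1)=-1→.X/O./../.X; (1,1)=+0→../OX/../.X; (2,0)=+0→../O./X./.X; (2,1)=+0→../O./.X/.X; (3,0)=+0→../O./../XX
ply 2, O at X./O./../.X | (0,1)=+0→XO/O./../.X*; (1,1)=+0→X./OO/../.X; (2,0)=+0→X./O./O./.X; (2,1)=+0→X./O./.O/.X; (3,0)=+0→X./O./../OX
ply 3, X at XO/O./../.X | (1,1)=+0→XO/OX/../.X*; (2,0)=+0→XO/O./X./.X; (2,1)=+0→XO/O./.X/.X; (3,0)=+0→XO/O./../XX
ply 4, O at XO/OX/../.X | (2,0)=-1→XO/OX/O./.X; (2,1)=+0→XO/OX/.O/.X*; (3,0)=-1→XO/OX/../OX
ply 5, X at XO/OX/.O/.X | (2,0)=+0→XO/OX/XO/.X*; (3,0)=+0→XO/OX/.O/XX
ply 6, O at XO/OX/XO/.X | (3,0)=+0→XO/OX/XO/OX*
ply 7: XO/OX/XO/OX is terminal +0 (X); from ../O./../.X depth 6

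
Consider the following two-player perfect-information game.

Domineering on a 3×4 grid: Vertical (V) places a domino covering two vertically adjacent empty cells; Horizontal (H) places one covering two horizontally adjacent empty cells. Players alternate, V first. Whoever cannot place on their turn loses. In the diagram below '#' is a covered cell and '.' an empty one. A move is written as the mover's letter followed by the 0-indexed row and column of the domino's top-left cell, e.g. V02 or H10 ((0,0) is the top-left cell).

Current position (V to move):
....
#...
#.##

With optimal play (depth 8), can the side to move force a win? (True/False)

V winning at [..../#.../#.##]: True

[..../#.../#.##] V move#1: V01:-1/.#../##../#.##, V02:+1/..#./#.#./#.##*, V03:-1/...#/#..#/#.##, V11:-1/..../##../####
[..#./#.#./#.##] H move#2: H00:-1/###./#.#./#.##*
[###./#.#./#.##] V move#3: V03:+1/####/#.##/#.##*, V11:+1/###./###./####
[####/#.##/#.##] end (terminal -1, H#4); searched ..../#.../#.## to 8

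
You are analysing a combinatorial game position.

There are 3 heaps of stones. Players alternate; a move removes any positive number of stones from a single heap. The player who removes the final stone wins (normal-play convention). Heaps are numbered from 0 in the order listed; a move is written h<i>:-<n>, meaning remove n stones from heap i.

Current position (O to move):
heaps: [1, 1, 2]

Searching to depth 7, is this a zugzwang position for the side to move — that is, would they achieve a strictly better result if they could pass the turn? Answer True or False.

zugzwang((1,1,2), O) = False

ply 1, O at (1,1,2) | h0:-1=-1→(0,1,2); h1:-1=-1→(1,0,2); h2:-1=-1→(1,1,1); h2:-2=+1→(1,1,0)*
ply 2, X at (1,1,0) | h0:-1=-1→(0,1,0)*; h1:-1=-1→(1,0,0)
ply 3, O at (0,1,0) | h1:-1=+1→(0,0,0)*
ply 4: (0,0,0) is terminal -1 (X); from (1,1,2) depth 7
suppose O passes — search the same position with X to move:
pass> ply 1, X at (1,1,2) | h0:-1=-1→(0,1,2); h1:-1=-1→(1,0,2); h2:-1=-1→(1,1,1); h2:-2=+1→(1,1,0)*
pass> ply 2, O at (1,1,0) | h0:-1=-1→(0,1,0)*; h1:-1=-1→(1,0,0)
pass> ply 3, X at (0,1,0) | h1:-1=+1→(0,0,0)*
pass> ply 4: (0,0,0) is terminal -1 (O); from (1,1,2) depth 7
for O: play +1, pass -1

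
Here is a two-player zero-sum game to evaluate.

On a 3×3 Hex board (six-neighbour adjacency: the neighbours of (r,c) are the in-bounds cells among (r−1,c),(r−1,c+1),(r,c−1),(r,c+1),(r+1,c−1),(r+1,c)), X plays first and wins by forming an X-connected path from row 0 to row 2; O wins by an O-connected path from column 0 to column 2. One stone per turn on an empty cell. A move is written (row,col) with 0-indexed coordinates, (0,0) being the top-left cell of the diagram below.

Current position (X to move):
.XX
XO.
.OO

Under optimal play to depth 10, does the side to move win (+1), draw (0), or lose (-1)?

p1 X@[.XX/XO./.OO]: (0,0)[XXX/XO./.OO]-1 (1,2)[.XX/XOX/.OO]-1 (2,0)[.XX/XO./XOO]+1*
p2 O@[.XX/XO./XOO] terminal -1; root [.XX/XO./.OO] d10

value(.XX/XO./.OO, X) = +1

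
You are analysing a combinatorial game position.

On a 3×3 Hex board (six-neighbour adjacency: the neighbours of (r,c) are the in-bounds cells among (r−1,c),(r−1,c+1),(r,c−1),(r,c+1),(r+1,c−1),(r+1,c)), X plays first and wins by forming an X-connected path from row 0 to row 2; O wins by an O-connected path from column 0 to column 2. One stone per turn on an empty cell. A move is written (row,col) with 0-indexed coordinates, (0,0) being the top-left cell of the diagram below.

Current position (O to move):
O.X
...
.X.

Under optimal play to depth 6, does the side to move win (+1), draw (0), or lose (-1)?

[O.X/.../.X.] O move#1: (0,1):-1/OOX/.../.X.*, (1,0):-1/O.X/O../.X., (1,1):-1/O.X/.O./.X., (1,2):-1/O.X/..O/.X., (2,0):-1/O.X/.../OX., (2,2):-1/O.X/.../.XO
[OOX/.../.X.] X move#2: (1,0):+1/OOX/X../.X.*, (1,1):+1/OOX/.X./.X., (1,2):+1/OOX/..X/.X., (2,0):+1/OOX/.../XX., (2,2):+1/OOX/.../.XX
[OOX/X../.X.] O move#3: (1,1):-1/OOX/XO./.X.*, (1,2):-1/OOX/X.O/.X., (2,0):-1/OOX/X../OX., (2,2):-1/OOX/X../.XO
[OOX/XO./.X.] X move#4: (1,2):+1/OOX/XOX/.X.*, (2,0):-1/OOX/XO./XX., (2,2):-1/OOX/XO./.XX
[OOX/XOX/.X.] end (terminal -1, O#5); searched O.X/.../.X. to 6

value(O.X/.../.X., O) = -1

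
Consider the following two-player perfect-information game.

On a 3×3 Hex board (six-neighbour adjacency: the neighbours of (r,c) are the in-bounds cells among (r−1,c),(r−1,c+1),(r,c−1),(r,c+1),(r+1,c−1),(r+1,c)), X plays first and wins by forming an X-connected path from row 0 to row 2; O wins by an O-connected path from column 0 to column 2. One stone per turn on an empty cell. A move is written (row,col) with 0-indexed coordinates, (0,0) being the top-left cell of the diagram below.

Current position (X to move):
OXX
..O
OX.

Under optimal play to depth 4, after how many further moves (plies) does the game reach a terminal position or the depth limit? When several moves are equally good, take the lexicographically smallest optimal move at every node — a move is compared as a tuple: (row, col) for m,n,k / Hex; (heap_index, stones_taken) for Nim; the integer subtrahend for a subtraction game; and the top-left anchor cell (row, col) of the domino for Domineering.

ply 1, X at OXX/..O/OX. | (1,0)=-1→OXX/X.O/OX.; (1,1)=+1→OXX/.XO/OX.*; (2,2)=-1→OXX/..O/OXX
ply 2: OXX/.XO/OX. is terminal -1 (O); from OXX/..O/OX. depth 4

PV length from [OXX/..O/OX.]: 1 ply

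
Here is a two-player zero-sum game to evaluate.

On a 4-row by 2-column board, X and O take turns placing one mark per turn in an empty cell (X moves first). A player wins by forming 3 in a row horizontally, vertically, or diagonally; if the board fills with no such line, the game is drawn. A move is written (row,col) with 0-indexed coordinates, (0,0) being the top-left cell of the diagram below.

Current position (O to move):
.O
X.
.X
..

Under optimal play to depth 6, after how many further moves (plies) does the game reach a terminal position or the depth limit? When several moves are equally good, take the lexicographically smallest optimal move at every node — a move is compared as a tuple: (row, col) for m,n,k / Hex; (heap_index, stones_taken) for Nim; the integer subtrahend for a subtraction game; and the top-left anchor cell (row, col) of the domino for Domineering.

PV length from [.O/X./.X/..]: 5 plies

ply 1, O at .O/X./.X/.. | (0,0)=+0→OO/X./.X/..*; (1,1)=-1→.O/XO/.X/..; (2,0)=+0→.O/X./OX/..; (3,0)=+0→.O/X./.X/O.; (3,1)=-1→.O/X./.X/.O
ply 2, X at OO/X./.X/.. | (1,1)=+0→OO/XX/.X/..*; (2,0)=+0→OO/X./XX/..; (3,0)=+0→OO/X./.X/X.; (3,1)=+0→OO/X./.X/.X
ply 3, O at OO/XX/.X/.. | (2,0)=-1→OO/XX/OX/..; (3,0)=-1→OO/XX/.X/O.; (3,1)=+0→OO/XX/.X/.O*
ply 4, X at OO/XX/.X/.O | (2,0)=+0→OO/XX/XX/.O*; (3,0)=+0→OO/XX/.X/XO
ply 5, O at OO/XX/XX/.O | (3,0)=+0→OO/XX/XX/OO*
ply 6: OO/XX/XX/OO is terminal +0 (X); from .O/X./.X/.. depth 6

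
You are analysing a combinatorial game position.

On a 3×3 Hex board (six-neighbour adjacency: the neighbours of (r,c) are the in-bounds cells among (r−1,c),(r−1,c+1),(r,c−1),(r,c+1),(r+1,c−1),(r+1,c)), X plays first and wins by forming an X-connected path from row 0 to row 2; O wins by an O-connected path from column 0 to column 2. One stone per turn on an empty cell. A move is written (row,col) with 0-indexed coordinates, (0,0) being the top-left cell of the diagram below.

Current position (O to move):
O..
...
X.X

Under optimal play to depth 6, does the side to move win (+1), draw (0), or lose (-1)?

value(O../.../X.X, O) = +1

p1 O@[O../.../X.X]: (0,1)[OO./.../X.X]-1 (0,2)[O.O/.../X.X]-1 (1,0)[O../O../X.X]-1 (1,1)[O../.O./X.X]+1* (1,2)[O../..O/X.X]-1 (2,1)[O../.../XOX]-1
p2 X@[O../.O./X.X]: (0,1)[OX./.O./X.X]-1* (0,2)[O.X/.O./X.X]-1 (1,0)[O../XO./X.X]-1 (1,2)[O../.OX/X.X]-1 (2,1)[O../.O./XXX]-1
p3 O@[OX./.O./X.X]: (0,2)[OXO/.O./X.X]-1 (1,0)[OX./OO./X.X]+1* (1,2)[OX./.OO/X.X]-1 (2,1)[OX./.O./XOX]-1
p4 X@[OX./OO./X.X]: (0,2)[OXX/OO./X.X]-1* (1,2)[OX./OOX/X.X]-1 (2,1)[OX./OO./XXX]-1
p5 O@[OXX/OO./X.X]: (1,2)[OXX/OOO/X.X]+1* (2,1)[OXX/OO./XOX]-1
p6 X@[OXX/OOO/X.X] terminal -1; root [O../.../X.X] d6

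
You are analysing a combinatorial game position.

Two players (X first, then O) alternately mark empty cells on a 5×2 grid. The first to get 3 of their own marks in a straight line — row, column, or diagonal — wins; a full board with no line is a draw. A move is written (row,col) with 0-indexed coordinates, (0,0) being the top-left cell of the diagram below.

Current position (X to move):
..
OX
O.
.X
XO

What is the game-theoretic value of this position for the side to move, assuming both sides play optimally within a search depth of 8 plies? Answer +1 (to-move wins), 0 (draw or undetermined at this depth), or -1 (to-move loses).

[../OX/O./.X/XO] X move#1: (0,0):-1/X./OX/O./.X/XO, (0,1):-1/.X/OX/O./.X/XO, (2,1):+1/../OX/OX/.X/XO*, (3,0):-1/../OX/O./XX/XO
[../OX/OX/.X/XO] end (terminal -1, O#2); searched ../OX/O./.X/XO to 8

value(../OX/O./.X/XO, X) = +1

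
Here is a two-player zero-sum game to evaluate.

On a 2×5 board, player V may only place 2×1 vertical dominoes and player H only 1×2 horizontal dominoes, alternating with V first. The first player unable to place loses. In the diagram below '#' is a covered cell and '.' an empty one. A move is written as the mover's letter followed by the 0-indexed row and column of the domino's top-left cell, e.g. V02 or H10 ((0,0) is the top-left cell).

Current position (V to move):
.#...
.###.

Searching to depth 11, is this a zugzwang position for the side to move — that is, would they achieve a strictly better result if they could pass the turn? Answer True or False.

zugzwang(.#.../.###., V) = False

[.#.../.###.] V move#1: V00:-1/##.../####., V04:+1/.#..#/.####*
[.#..#/.####] H move#2: H02:-1/.####/.####*
[.####/.####] V move#3: V00:+1/#####/#####*
[#####/#####] end (terminal -1, H#4); searched .#.../.###. to 11
pass branch (H moves first from the same position):
  | [.#.../.###.] H move#1: H02:-1/.###./.###.*, H03:-1/.#.##/.###.
  | [.###./.###.] V move#2: V00:+1/####./####.*, V04:+1/.####/.####
  | [####./####.] end (terminal -1, H#3); searched .#.../.###. to 11
V moving scores +1; V passing scores +1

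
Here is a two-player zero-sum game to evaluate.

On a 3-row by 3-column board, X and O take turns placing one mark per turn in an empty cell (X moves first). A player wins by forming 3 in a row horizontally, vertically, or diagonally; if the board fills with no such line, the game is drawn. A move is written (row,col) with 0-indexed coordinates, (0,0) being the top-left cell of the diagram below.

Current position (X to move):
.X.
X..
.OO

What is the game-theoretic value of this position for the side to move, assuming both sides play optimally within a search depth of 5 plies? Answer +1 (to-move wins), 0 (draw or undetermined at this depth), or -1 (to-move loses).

value(.X./X../.OO, X) = +1

p1 X@[.X./X../.OO]: (0,0)[XX./X../.OO]-1 (0,2)[.XX/X../.OO]-1 (1,1)[.X./XX./.OO]-1 (1,2)[.X./X.X/.OO]-1 (2,0)[.X./X../XOO]+1*
p2 O@[.X./X../XOO]: (0,0)[OX./X../XOO]-1* (0,2)[.XO/X../XOO]-1 (1,1)[.X./XO./XOO]-1 (1,2)[.X./X.O/XOO]-1
p3 X@[OX./X../XOO]: (0,2)[OXX/X../XOO]-1 (1,1)[OX./XX./XOO]+1* (1,2)[OX./X.X/XOO]-1
p4 O@[OX./XX./XOO]: (0,2)[OXO/XX./XOO]-1* (1,2)[OX./XXO/XOO]-1
p5 X@[OXO/XX./XOO]: (1,2)[OXO/XXX/XOO]+1*
p6 O@[OXO/XXX/XOO] terminal -1; root [.X./X../.OO] d5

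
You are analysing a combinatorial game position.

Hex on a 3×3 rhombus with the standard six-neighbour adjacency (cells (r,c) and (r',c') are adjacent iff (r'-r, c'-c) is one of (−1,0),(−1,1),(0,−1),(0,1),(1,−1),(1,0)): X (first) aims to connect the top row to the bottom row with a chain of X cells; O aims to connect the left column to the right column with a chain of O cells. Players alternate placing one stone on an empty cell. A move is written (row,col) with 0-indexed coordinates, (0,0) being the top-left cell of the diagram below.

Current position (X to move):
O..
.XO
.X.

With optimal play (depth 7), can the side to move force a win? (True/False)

X winning at [O../.XO/.X.]: True

ply 1, X at O../.XO/.X. | (0,1)=+1→OX./.XO/.X.*; (0,2)=+1→O.X/.XO/.X.; (1,0)=+1→O../XXO/.X.; (2,0)=+1→O../.XO/XX.; (2,2)=+1→O../.XO/.XX
ply 2: OX./.XO/.X. is terminal -1 (O); from O../.XO/.X. depth 7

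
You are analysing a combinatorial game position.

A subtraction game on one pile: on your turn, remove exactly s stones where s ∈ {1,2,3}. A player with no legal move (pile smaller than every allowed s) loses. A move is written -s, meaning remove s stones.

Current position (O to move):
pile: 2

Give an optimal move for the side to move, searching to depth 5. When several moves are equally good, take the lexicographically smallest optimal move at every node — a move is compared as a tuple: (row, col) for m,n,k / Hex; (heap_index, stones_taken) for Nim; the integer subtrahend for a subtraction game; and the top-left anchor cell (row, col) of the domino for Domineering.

O's best at [2]: -2

ply 1, O at 2 | -1=-1→1; -2=+1→0*
ply 2: 0 is terminal -1 (X); from 2 depth 5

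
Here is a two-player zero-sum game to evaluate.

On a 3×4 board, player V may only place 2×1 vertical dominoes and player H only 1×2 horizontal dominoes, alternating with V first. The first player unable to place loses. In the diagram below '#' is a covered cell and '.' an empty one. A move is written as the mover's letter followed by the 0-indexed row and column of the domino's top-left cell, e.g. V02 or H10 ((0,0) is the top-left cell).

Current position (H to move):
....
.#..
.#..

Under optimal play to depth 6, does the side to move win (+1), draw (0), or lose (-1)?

ply 1, H at ..../.#../.#.. | H00=-1→##../.#../.#..; H01=-1→.##./.#../.#..; H02=-1→..##/.#../.#..; H12=+1→..../.###/.#..*; H22=-1→..../.#../.###
ply 2, V at ..../.###/.#.. | V00=-1→#.../####/.#..*; V10=-1→..../####/##..
ply 3, H at #.../####/.#.. | H01=+1→###./####/.#..*; H02=+1→#.##/####/.#..; H22=+1→#.../####/.###
ply 4: ###./####/.#.. is terminal -1 (V); from ..../.#../.#.. depth 6

value(..../.#../.#.., H) = +1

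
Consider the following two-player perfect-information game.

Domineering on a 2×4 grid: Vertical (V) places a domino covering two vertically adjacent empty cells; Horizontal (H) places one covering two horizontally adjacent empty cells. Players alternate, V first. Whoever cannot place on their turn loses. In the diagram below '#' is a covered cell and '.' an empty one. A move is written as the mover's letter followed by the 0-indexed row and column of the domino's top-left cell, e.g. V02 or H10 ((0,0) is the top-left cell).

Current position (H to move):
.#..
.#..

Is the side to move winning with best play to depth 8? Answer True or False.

H winning at [.#../.#..]: True

ply 1, H at .#../.#.. | H02=+1→.###/.#..*; H12=+1→.#../.###
ply 2, V at .###/.#.. | V00=-1→####/##..*
ply 3, H at ####/##.. | H12=+1→####/####*
ply 4: ####/#### is terminal -1 (V); from .#../.#.. depth 8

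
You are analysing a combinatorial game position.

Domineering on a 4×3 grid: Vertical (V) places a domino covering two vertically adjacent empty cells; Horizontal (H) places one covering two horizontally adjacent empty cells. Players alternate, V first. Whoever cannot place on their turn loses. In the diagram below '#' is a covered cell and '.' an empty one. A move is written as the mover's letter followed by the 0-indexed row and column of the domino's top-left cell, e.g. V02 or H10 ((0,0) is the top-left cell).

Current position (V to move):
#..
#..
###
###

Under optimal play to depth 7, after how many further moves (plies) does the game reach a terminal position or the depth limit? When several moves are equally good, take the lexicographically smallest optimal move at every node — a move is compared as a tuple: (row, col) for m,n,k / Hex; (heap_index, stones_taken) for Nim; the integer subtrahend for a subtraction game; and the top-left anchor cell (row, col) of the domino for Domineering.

p1 V@[#../#../###/###]: V01[##./##./###/###]+1* V02[#.#/#.#/###/###]+1
p2 H@[##./##./###/###] terminal -1; root [#../#../###/###] d7

PV length from [#../#../###/###]: 1 ply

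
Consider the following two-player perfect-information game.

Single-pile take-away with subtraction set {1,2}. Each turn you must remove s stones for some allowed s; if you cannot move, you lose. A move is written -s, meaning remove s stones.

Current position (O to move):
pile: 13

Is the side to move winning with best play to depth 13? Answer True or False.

O winning at [13]: True

p1 O@[13]: -1[12]+1* -2[11]-1
p2 X@[12]: -1[11]-1* -2[10]-1
p3 O@[11]: -1[10]-1 -2[9]+1*
p4 X@[9]: -1[8]-1* -2[7]-1
p5 O@[8]: -1[7]-1 -2[6]+1*
p6 X@[6]: -1[5]-1* -2[4]-1
p7 O@[5]: -1[4]-1 -2[3]+1*
p8 X@[3]: -1[2]-1* -2[1]-1
p9 O@[2]: -1[1]-1 -2[0]+1*
p10 X@[0] terminal -1; root [13] d13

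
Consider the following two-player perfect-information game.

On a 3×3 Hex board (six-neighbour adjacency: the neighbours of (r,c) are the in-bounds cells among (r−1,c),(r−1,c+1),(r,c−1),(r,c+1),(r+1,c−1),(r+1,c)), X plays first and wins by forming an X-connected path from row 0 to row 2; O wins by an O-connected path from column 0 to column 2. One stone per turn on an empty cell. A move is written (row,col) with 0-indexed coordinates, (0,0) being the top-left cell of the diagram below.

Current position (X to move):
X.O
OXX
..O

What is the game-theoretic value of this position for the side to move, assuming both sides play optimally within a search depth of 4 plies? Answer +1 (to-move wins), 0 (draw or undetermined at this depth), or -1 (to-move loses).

value(X.O/OXX/..O, X) = +1

ply 1, X at X.O/OXX/..O | (0,1)=+1→XXO/OXX/..O*; (2,0)=-1→X.O/OXX/X.O; (2,1)=-1→X.O/OXX/.XO
ply 2, O at XXO/OXX/..O | (2,0)=-1→XXO/OXX/O.O*; (2,1)=-1→XXO/OXX/.OO
ply 3, X at XXO/OXX/O.O | (2,1)=+1→XXO/OXX/OXO*
ply 4: XXO/OXX/OXO is terminal -1 (O); from X.O/OXX/..O depth 4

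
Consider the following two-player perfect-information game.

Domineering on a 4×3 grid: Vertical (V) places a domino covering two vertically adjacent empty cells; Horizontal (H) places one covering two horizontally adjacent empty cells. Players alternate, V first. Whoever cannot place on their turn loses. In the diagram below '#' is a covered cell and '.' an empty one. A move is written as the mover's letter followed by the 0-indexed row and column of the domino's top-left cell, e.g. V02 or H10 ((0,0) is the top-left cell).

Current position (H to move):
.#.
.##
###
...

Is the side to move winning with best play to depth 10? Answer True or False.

H winning at [.#./.##/###/...]: False

p1 H@[.#./.##/###/...]: H30[.#./.##/###/##.]-1* H31[.#./.##/###/.##]-1
p2 V@[.#./.##/###/##.]: V00[##./###/###/##.]+1*
p3 H@[##./###/###/##.] terminal -1; root [.#./.##/###/...] d10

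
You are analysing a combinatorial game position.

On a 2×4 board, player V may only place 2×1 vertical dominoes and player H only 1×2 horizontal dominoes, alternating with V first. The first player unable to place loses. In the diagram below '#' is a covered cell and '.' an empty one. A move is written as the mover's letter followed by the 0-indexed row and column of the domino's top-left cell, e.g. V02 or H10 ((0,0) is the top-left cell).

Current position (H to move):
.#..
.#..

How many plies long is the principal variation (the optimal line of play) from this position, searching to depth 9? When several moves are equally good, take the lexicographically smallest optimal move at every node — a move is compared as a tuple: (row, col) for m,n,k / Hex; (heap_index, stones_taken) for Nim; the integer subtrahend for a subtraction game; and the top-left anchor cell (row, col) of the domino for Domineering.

ply 1, H at .#../.#.. | H02=+1→.###/.#..*; H12=+1→.#../.###
ply 2, V at .###/.#.. | V00=-1→####/##..*
ply 3, H at ####/##.. | H12=+1→####/####*
ply 4: ####/#### is terminal -1 (V); from .#../.#.. depth 9

PV length from [.#../.#..]: 3 plies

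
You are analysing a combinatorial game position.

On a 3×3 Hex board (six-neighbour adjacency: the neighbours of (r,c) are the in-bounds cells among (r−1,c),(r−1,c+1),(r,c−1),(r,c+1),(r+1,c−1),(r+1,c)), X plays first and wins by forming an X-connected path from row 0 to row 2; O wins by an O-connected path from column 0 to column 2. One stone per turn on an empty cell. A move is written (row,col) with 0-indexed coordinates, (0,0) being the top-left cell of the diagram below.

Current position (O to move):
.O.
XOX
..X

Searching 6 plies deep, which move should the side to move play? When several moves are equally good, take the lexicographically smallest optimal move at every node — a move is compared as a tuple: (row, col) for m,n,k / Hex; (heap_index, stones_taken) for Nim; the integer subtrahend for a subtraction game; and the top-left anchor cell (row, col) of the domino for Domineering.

[.O./XOX/..X] O move#1: (0,0):-1/OO./XOX/..X, (0,2):+1/.OO/XOX/..X*, (2,0):-1/.O./XOX/O.X, (2,1):-1/.O./XOX/.OX
[.OO/XOX/..X] X move#2: (0,0):-1/XOO/XOX/..X*, (2,0):-1/.OO/XOX/X.X, (2,1):-1/.OO/XOX/.XX
[XOO/XOX/..X] O move#3: (2,0):+1/XOO/XOX/O.X*, (2,1):-1/XOO/XOX/.OX
[XOO/XOX/O.X] end (terminal -1, X#4); searched .O./XOX/..X to 6

O's best at [.O./XOX/..X]: (0,2)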